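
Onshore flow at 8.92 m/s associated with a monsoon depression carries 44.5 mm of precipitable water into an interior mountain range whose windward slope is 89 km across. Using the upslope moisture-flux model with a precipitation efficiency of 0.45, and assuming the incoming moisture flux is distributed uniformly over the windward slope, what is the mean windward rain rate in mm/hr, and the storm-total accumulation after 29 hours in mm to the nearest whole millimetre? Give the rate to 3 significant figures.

R ≈ 7.23 mm/hr; total ≈ 210 mm

Incoming column moisture flux per unit ridge length: F = V × PW = 8.92 × 44.5 = 396.94 mm·m/s.
Spread over the 89 km slope with efficiency ε = 0.45: R = ε·F/W = 0.45 × 396.94 / 89000 m = 2.007e-03 mm/s.
R = 2.007e-03 × 3600 = 7.23 mm/hr.
Over 29 h: total = 7.23 × 29 = 209.67 ≈ 210 mm.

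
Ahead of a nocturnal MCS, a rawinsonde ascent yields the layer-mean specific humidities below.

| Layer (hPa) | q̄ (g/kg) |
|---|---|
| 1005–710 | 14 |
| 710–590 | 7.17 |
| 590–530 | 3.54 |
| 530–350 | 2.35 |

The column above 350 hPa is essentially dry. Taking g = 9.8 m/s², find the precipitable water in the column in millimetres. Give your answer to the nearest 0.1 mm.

Precipitable water is the column-integrated vapour mass per unit area: PW = (1/g) Σ q̄ Δp, with q in kg/kg and Δp in Pa (1 kg/m² of water = 1 mm).
Layer 1005–710 hPa: Δp = 295 hPa = 29500 Pa, q̄ = 0.014 kg/kg → 0.014 × 29500 / 9.8 = 42.14 mm
Layer 710–590 hPa: Δp = 120 hPa = 12000 Pa, q̄ = 0.00717 kg/kg → 0.00717 × 12000 / 9.8 = 8.78 mm
Layer 590–530 hPa: Δp = 60 hPa = 6000 Pa, q̄ = 0.00354 kg/kg → 0.00354 × 6000 / 9.8 = 2.17 mm
Layer 530–350 hPa: Δp = 180 hPa = 18000 Pa, q̄ = 0.00235 kg/kg → 0.00235 × 18000 / 9.8 = 4.32 mm
PW = 42.14 + 8.78 + 2.17 + 4.32 = 57.41 ≈ 57.4 mm.

PW ≈ 57.4 mm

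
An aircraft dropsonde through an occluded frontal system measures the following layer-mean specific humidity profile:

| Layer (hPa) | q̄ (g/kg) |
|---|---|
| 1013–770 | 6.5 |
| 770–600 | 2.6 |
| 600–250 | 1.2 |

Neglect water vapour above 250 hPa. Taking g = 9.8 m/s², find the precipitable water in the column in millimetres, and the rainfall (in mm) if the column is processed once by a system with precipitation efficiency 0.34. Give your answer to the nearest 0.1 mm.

PW ≈ 24.9 mm; rainfall ≈ 8.5 mm

Precipitable water is the column-integrated vapour mass per unit area: PW = (1/g) Σ q̄ Δp, with q in kg/kg and Δp in Pa (1 kg/m² of water = 1 mm).
Layer 1013–770 hPa: Δp = 243 hPa = 24300 Pa, q̄ = 0.0065 kg/kg → 0.0065 × 24300 / 9.8 = 16.12 mm
Layer 770–600 hPa: Δp = 170 hPa = 17000 Pa, q̄ = 0.0026 kg/kg → 0.0026 × 17000 / 9.8 = 4.51 mm
Layer 600–250 hPa: Δp = 350 hPa = 35000 Pa, q̄ = 0.0012 kg/kg → 0.0012 × 35000 / 9.8 = 4.29 mm
PW = 16.12 + 4.51 + 4.29 = 24.92 ≈ 24.9 mm.
Rainfall = ε × PW = 0.34 × 24.9 = 8.5 mm.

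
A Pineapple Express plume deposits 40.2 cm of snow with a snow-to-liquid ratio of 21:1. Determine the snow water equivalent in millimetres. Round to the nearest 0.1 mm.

SWE = snow depth / ratio = 40.2 cm / 21 = 1.914 cm = 19.1 mm.

SWE ≈ 19.1 mm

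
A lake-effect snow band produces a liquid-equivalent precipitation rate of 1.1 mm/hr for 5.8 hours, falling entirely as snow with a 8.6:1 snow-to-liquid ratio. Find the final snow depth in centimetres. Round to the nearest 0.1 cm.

Liquid-equivalent depth = 1.1 × 5.8 = 6.38 mm.
Snow depth = 6.38 mm × 8.6 = 54.868 mm = 5.5 cm.

snow depth ≈ 5.5 cm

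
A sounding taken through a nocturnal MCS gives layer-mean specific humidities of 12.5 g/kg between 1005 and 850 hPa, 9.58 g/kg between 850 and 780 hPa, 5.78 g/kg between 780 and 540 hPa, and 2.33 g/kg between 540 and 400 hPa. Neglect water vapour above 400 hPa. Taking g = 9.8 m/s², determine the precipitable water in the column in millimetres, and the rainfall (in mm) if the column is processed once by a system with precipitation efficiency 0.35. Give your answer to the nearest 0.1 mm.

Precipitable water is the column-integrated vapour mass per unit area: PW = (1/g) Σ q̄ Δp, with q in kg/kg and Δp in Pa (1 kg/m² of water = 1 mm).
Layer 1005–850 hPa: Δp = 155 hPa = 15500 Pa, q̄ = 0.0125 kg/kg → 0.0125 × 15500 / 9.8 = 19.77 mm
Layer 850–780 hPa: Δp = 70 hPa = 7000 Pa, q̄ = 0.00958 kg/kg → 0.00958 × 7000 / 9.8 = 6.84 mm
Layer 780–540 hPa: Δp = 240 hPa = 24000 Pa, q̄ = 0.00578 kg/kg → 0.00578 × 24000 / 9.8 = 14.16 mm
Layer 540–400 hPa: Δp = 140 hPa = 14000 Pa, q̄ = 0.00233 kg/kg → 0.00233 × 14000 / 9.8 = 3.33 mm
PW = 19.77 + 6.84 + 14.16 + 3.33 = 44.10 ≈ 44.1 mm.
Rainfall = ε × PW = 0.35 × 44.1 = 15.4 mm.

PW ≈ 44.1 mm; rainfall ≈ 15.4 mm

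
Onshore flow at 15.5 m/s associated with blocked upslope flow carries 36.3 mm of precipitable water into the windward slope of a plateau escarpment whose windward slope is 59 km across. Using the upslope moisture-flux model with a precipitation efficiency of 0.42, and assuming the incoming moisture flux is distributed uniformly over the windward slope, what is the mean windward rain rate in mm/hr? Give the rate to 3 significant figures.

R ≈ 14.4 mm/hr

Incoming column moisture flux per unit ridge length: F = V × PW = 15.5 × 36.3 = 562.65 mm·m/s.
Spread over the 59 km slope with efficiency ε = 0.42: R = ε·F/W = 0.42 × 562.65 / 59000 m = 4.005e-03 mm/s.
R = 4.005e-03 × 3600 = 14.4 mm/hr.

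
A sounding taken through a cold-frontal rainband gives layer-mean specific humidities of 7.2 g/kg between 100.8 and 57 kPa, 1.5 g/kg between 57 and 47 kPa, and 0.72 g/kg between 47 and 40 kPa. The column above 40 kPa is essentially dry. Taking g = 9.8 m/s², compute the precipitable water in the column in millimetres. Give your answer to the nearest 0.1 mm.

PW ≈ 34.2 mm

Precipitable water is the column-integrated vapour mass per unit area: PW = (1/g) Σ q̄ Δp, with q in kg/kg and Δp in Pa (1 kg/m² of water = 1 mm).
Layer 100.8–57 kPa: Δp = 438 hPa = 43800 Pa, q̄ = 0.0072 kg/kg → 0.0072 × 43800 / 9.8 = 32.18 mm
Layer 57–47 kPa: Δp = 100 hPa = 10000 Pa, q̄ = 0.0015 kg/kg → 0.0015 × 10000 / 9.8 = 1.53 mm
Layer 47–40 kPa: Δp = 70 hPa = 7000 Pa, q̄ = 0.00072 kg/kg → 0.00072 × 7000 / 9.8 = 0.51 mm
PW = 32.18 + 1.53 + 0.51 = 34.22 ≈ 34.2 mm.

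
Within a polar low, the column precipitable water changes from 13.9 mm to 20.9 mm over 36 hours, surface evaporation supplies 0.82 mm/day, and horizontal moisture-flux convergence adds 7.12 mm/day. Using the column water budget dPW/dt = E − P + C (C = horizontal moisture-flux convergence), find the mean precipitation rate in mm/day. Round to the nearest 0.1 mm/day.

dPW/dt = (20.9 − 13.9) mm / (36/24 day) = +4.667 mm/day.
P = E + C − dPW/dt = 0.82 + (7.12) − (+4.667) = 3.3 mm/day.

P ≈ 3.3 mm/day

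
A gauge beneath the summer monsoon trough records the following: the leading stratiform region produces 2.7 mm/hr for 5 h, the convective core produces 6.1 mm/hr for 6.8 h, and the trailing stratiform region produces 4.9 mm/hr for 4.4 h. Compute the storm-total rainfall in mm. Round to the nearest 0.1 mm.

Total = Σ Rᵢ Δtᵢ = 2.7 × 5 + 6.1 × 6.8 + 4.9 × 4.4
      = 13.5 + 41.48 + 21.56 = 76.5 mm.

total ≈ 76.5 mm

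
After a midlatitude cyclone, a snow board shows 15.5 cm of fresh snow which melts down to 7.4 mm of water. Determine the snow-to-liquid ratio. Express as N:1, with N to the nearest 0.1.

Ratio = snow depth / SWE = 155 mm / 7.4 mm = 20.9, i.e. 20.9:1.

ratio ≈ 20.9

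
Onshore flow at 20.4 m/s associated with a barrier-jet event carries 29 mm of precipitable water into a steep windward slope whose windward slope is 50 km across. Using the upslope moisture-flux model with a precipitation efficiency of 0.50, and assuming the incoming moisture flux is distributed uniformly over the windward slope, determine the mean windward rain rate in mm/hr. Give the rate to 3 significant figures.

R ≈ 21.3 mm/hr

Incoming column moisture flux per unit ridge length: F = V × PW = 20.4 × 29 = 591.6 mm·m/s.
Spread over the 50 km slope with efficiency ε = 0.50: R = ε·F/W = 0.50 × 591.6 / 50000 m = 5.916e-03 mm/s.
R = 5.916e-03 × 3600 = 21.3 mm/hr.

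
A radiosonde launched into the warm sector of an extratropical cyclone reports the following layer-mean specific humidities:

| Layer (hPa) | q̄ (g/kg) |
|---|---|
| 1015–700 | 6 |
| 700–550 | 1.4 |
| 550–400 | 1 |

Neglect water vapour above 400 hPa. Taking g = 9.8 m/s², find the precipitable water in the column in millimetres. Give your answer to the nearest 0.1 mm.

Precipitable water is the column-integrated vapour mass per unit area: PW = (1/g) Σ q̄ Δp, with q in kg/kg and Δp in Pa (1 kg/m² of water = 1 mm).
Layer 1015–700 hPa: Δp = 315 hPa = 31500 Pa, q̄ = 0.006 kg/kg → 0.006 × 31500 / 9.8 = 19.29 mm
Layer 700–550 hPa: Δp = 150 hPa = 15000 Pa, q̄ = 0.0014 kg/kg → 0.0014 × 15000 / 9.8 = 2.14 mm
Layer 550–400 hPa: Δp = 150 hPa = 15000 Pa, q̄ = 0.001 kg/kg → 0.001 × 15000 / 9.8 = 1.53 mm
PW = 19.29 + 2.14 + 1.53 = 22.96 ≈ 23.0 mm.

PW ≈ 23.0 mm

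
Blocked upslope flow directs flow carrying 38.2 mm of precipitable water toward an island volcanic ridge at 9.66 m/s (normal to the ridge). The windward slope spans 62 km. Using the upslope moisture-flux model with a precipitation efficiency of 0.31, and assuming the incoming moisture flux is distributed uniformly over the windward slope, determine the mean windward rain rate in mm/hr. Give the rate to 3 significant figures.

Incoming column moisture flux per unit ridge length: F = V × PW = 9.66 × 38.2 = 369.012 mm·m/s.
Spread over the 62 km slope with efficiency ε = 0.31: R = ε·F/W = 0.31 × 369.012 / 62000 m = 1.845e-03 mm/s.
R = 1.845e-03 × 3600 = 6.64 mm/hr.

R ≈ 6.64 mm/hr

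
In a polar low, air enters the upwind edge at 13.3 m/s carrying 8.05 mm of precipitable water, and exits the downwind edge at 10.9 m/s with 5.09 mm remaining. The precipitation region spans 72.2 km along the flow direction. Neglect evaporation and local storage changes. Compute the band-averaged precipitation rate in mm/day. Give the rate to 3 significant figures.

R ≈ 61.7 mm/day

Column moisture flux per unit crosswind length is F = V × PW.
Inflow: F_in = 13.3 × 8.05 = 107.065 mm·m/s
Outflow: F_out = 10.9 × 5.09 = 55.481 mm·m/s
Steady-state rate R = (F_in − F_out)/L = (107.065 − 55.481) / 72200 m = 7.145e-04 mm/s.
R = 7.145e-04 × 3600 × 24 = 61.7 mm/day.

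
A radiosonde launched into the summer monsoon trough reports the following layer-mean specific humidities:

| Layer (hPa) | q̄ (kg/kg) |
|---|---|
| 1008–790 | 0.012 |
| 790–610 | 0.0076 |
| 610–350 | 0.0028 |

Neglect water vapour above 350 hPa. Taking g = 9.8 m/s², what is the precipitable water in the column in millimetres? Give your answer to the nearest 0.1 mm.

PW ≈ 48.1 mm

Precipitable water is the column-integrated vapour mass per unit area: PW = (1/g) Σ q̄ Δp, with q in kg/kg and Δp in Pa (1 kg/m² of water = 1 mm).
Layer 1008–790 hPa: Δp = 218 hPa = 21800 Pa, q̄ = 0.012 kg/kg → 0.012 × 21800 / 9.8 = 26.69 mm
Layer 790–610 hPa: Δp = 180 hPa = 18000 Pa, q̄ = 0.0076 kg/kg → 0.0076 × 18000 / 9.8 = 13.96 mm
Layer 610–350 hPa: Δp = 260 hPa = 26000 Pa, q̄ = 0.0028 kg/kg → 0.0028 × 26000 / 9.8 = 7.43 mm
PW = 26.69 + 13.96 + 7.43 = 48.08 ≈ 48.1 mm.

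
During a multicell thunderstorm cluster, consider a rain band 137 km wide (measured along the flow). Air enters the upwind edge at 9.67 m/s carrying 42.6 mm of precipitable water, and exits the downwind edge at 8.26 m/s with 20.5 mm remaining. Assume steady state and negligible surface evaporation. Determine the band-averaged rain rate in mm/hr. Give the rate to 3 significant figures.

Column moisture flux per unit crosswind length is F = V × PW.
Inflow: F_in = 9.67 × 42.6 = 411.942 mm·m/s
Outflow: F_out = 8.26 × 20.5 = 169.33 mm·m/s
Steady-state rate R = (F_in − F_out)/L = (411.942 − 169.33) / 137000 m = 1.771e-03 mm/s.
R = 1.771e-03 × 3600 = 6.38 mm/hr.

R ≈ 6.38 mm/hr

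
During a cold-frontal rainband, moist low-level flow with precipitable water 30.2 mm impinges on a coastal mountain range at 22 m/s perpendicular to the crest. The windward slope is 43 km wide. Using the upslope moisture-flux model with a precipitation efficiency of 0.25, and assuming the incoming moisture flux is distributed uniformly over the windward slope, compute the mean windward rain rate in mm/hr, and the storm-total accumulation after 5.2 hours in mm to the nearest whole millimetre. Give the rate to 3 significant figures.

Incoming column moisture flux per unit ridge length: F = V × PW = 22 × 30.2 = 664.4 mm·m/s.
Spread over the 43 km slope with efficiency ε = 0.25: R = ε·F/W = 0.25 × 664.4 / 43000 m = 3.863e-03 mm/s.
R = 3.863e-03 × 3600 = 13.9 mm/hr.
Over 5.2 h: total = 13.9 × 5.2 = 72.28 ≈ 72 mm.

R ≈ 13.9 mm/hr; total ≈ 72 mm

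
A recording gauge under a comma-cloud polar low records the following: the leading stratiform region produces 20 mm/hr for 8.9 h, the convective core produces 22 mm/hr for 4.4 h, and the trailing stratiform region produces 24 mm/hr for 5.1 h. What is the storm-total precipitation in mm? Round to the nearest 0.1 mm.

total ≈ 397.2 mm

Total = Σ Rᵢ Δtᵢ = 20 × 8.9 + 22 × 4.4 + 24 × 5.1
      = 178 + 96.8 + 122.4 = 397.2 mm.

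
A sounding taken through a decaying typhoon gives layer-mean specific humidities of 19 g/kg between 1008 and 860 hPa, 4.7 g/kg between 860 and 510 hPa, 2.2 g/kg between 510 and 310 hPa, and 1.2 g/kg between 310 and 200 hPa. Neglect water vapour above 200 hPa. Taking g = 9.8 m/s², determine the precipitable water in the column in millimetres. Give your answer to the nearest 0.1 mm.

PW ≈ 51.3 mm

Precipitable water is the column-integrated vapour mass per unit area: PW = (1/g) Σ q̄ Δp, with q in kg/kg and Δp in Pa (1 kg/m² of water = 1 mm).
Layer 1008–860 hPa: Δp = 148 hPa = 14800 Pa, q̄ = 0.019 kg/kg → 0.019 × 14800 / 9.8 = 28.69 mm
Layer 860–510 hPa: Δp = 350 hPa = 35000 Pa, q̄ = 0.0047 kg/kg → 0.0047 × 35000 / 9.8 = 16.79 mm
Layer 510–310 hPa: Δp = 200 hPa = 20000 Pa, q̄ = 0.0022 kg/kg → 0.0022 × 20000 / 9.8 = 4.49 mm
Layer 310–200 hPa: Δp = 110 hPa = 11000 Pa, q̄ = 0.0012 kg/kg → 0.0012 × 11000 / 9.8 = 1.35 mm
PW = 28.69 + 16.79 + 4.49 + 1.35 = 51.32 ≈ 51.3 mm.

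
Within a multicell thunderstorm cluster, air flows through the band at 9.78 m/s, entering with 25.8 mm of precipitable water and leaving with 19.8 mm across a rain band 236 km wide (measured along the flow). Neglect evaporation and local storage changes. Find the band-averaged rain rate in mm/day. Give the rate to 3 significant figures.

R ≈ 21.5 mm/day

Column moisture flux per unit crosswind length is F = V × PW.
Inflow: F_in = 9.78 × 25.8 = 252.324 mm·m/s
Outflow: F_out = 9.78 × 19.8 = 193.644 mm·m/s
Steady-state rate R = (F_in − F_out)/L = (252.324 − 193.644) / 236000 m = 2.486e-04 mm/s.
R = 2.486e-04 × 3600 × 24 = 21.5 mm/day.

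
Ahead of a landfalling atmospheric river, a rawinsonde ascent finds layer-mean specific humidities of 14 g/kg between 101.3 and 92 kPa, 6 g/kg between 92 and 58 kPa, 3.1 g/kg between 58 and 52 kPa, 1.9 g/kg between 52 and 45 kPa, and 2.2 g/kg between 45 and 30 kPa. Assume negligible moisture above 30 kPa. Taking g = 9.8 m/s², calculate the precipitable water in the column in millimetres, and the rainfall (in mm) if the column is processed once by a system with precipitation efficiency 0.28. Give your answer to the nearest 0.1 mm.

PW ≈ 40.7 mm; rainfall ≈ 11.4 mm

Precipitable water is the column-integrated vapour mass per unit area: PW = (1/g) Σ q̄ Δp, with q in kg/kg and Δp in Pa (1 kg/m² of water = 1 mm).
Layer 101.3–92 kPa: Δp = 93 hPa = 9300 Pa, q̄ = 0.014 kg/kg → 0.014 × 9300 / 9.8 = 13.29 mm
Layer 92–58 kPa: Δp = 340 hPa = 34000 Pa, q̄ = 0.006 kg/kg → 0.006 × 34000 / 9.8 = 20.82 mm
Layer 58–52 kPa: Δp = 60 hPa = 6000 Pa, q̄ = 0.0031 kg/kg → 0.0031 × 6000 / 9.8 = 1.90 mm
Layer 52–45 kPa: Δp = 70 hPa = 7000 Pa, q̄ = 0.0019 kg/kg → 0.0019 × 7000 / 9.8 = 1.36 mm
Layer 45–30 kPa: Δp = 150 hPa = 15000 Pa, q̄ = 0.0022 kg/kg → 0.0022 × 15000 / 9.8 = 3.37 mm
PW = 13.29 + 20.82 + 1.90 + 1.36 + 3.37 = 40.74 ≈ 40.7 mm.
Rainfall = ε × PW = 0.28 × 40.7 = 11.4 mm.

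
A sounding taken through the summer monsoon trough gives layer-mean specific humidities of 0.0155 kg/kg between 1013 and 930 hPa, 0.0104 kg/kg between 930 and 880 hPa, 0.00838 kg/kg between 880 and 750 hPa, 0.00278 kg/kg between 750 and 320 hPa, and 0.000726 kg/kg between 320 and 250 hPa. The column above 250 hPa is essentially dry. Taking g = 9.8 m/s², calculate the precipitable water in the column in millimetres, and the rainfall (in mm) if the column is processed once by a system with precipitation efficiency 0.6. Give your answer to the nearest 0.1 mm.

Precipitable water is the column-integrated vapour mass per unit area: PW = (1/g) Σ q̄ Δp, with q in kg/kg and Δp in Pa (1 kg/m² of water = 1 mm).
Layer 1013–930 hPa: Δp = 83 hPa = 8300 Pa, q̄ = 0.0155 kg/kg → 0.0155 × 8300 / 9.8 = 13.13 mm
Layer 930–880 hPa: Δp = 50 hPa = 5000 Pa, q̄ = 0.0104 kg/kg → 0.0104 × 5000 / 9.8 = 5.31 mm
Layer 880–750 hPa: Δp = 130 hPa = 13000 Pa, q̄ = 0.00838 kg/kg → 0.00838 × 13000 / 9.8 = 11.12 mm
Layer 750–320 hPa: Δp = 430 hPa = 43000 Pa, q̄ = 0.00278 kg/kg → 0.00278 × 43000 / 9.8 = 12.20 mm
Layer 320–250 hPa: Δp = 70 hPa = 7000 Pa, q̄ = 0.000726 kg/kg → 0.000726 × 7000 / 9.8 = 0.52 mm
PW = 13.13 + 5.31 + 11.12 + 12.20 + 0.52 = 42.28 ≈ 42.3 mm.
Rainfall = ε × PW = 0.6 × 42.3 = 25.4 mm.

PW ≈ 42.3 mm; rainfall ≈ 25.4 mm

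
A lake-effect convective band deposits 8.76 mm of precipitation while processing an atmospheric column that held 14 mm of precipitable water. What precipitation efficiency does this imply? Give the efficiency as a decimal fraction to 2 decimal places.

ε ≈ 0.63

ε = precipitation / PW = 8.76 / 14 = 0.63.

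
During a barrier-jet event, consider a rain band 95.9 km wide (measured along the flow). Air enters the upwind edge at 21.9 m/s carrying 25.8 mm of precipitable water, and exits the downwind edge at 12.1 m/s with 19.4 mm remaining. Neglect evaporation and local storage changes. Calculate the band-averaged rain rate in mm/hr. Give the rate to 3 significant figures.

R ≈ 12.4 mm/hr

Column moisture flux per unit crosswind length is F = V × PW.
Inflow: F_in = 21.9 × 25.8 = 565.02 mm·m/s
Outflow: F_out = 12.1 × 19.4 = 234.74 mm·m/s
Steady-state rate R = (F_in − F_out)/L = (565.02 − 234.74) / 95900 m = 3.444e-03 mm/s.
R = 3.444e-03 × 3600 = 12.4 mm/hr.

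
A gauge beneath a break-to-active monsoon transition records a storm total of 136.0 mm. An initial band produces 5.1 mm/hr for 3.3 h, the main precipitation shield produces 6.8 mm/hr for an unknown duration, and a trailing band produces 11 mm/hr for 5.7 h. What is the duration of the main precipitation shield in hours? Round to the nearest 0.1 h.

Known phases: 5.1 × 3.3 + 11 × 5.7 = 16.83 + 62.7 = 79.53 mm.
Remaining depth = 136.0 − 79.53 = 56.47 mm.
Duration = 56.47 / 6.8 = 8.3 h.

duration ≈ 8.3 h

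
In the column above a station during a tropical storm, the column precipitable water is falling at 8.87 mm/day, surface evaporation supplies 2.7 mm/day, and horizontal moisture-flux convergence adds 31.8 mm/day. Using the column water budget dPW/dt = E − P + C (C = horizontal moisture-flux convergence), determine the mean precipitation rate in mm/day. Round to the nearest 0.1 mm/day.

dPW/dt = -8.87 mm/day.
P = E + C − dPW/dt = 2.7 + (31.8) − (-8.87) = 43.4 mm/day.

P ≈ 43.4 mm/day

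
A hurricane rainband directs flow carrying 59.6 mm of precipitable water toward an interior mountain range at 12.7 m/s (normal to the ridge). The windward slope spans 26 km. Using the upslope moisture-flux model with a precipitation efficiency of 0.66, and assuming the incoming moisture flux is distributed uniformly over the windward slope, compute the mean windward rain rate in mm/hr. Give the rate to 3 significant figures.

Incoming column moisture flux per unit ridge length: F = V × PW = 12.7 × 59.6 = 756.92 mm·m/s.
Spread over the 26 km slope with efficiency ε = 0.66: R = ε·F/W = 0.66 × 756.92 / 26000 m = 1.921e-02 mm/s.
R = 1.921e-02 × 3600 = 69.2 mm/hr.

R ≈ 69.2 mm/hr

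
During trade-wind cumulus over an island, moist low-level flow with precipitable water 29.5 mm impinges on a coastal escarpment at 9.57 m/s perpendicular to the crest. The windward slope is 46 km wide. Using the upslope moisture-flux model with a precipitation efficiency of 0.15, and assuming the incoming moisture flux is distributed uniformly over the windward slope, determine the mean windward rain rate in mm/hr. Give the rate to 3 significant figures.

Incoming column moisture flux per unit ridge length: F = V × PW = 9.57 × 29.5 = 282.315 mm·m/s.
Spread over the 46 km slope with efficiency ε = 0.15: R = ε·F/W = 0.15 × 282.315 / 46000 m = 9.206e-04 mm/s.
R = 9.206e-04 × 3600 = 3.31 mm/hr.

R ≈ 3.31 mm/hr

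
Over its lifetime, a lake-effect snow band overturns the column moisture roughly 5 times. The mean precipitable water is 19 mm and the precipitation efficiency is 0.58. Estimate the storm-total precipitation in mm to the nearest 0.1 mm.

Each cycle deposits ε × PW = 0.58 × 19 = 11.02 mm.
Over 5 cycles: 5 × 11.02 = 55.1 mm.

precipitation ≈ 55.1 mm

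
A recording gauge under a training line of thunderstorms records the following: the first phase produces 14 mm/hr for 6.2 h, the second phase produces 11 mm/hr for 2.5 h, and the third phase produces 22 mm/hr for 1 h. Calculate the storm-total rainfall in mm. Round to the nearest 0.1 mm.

Total = Σ Rᵢ Δtᵢ = 14 × 6.2 + 11 × 2.5 + 22 × 1
      = 86.8 + 27.5 + 22 = 136.3 mm.

total ≈ 136.3 mm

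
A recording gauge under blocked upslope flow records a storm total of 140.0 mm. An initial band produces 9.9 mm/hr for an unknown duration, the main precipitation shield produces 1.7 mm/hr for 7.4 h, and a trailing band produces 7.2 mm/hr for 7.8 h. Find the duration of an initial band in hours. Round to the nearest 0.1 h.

Known phases: 1.7 × 7.4 + 7.2 × 7.8 = 12.58 + 56.16 = 68.74 mm.
Remaining depth = 140.0 − 68.74 = 71.26 mm.
Duration = 71.26 / 9.9 = 7.2 h.

duration ≈ 7.2 h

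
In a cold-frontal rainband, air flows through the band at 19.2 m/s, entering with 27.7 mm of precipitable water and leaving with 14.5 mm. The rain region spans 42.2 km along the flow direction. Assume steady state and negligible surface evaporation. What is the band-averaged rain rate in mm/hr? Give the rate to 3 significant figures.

Column moisture flux per unit crosswind length is F = V × PW.
Inflow: F_in = 19.2 × 27.7 = 531.84 mm·m/s
Outflow: F_out = 19.2 × 14.5 = 278.4 mm·m/s
Steady-state rate R = (F_in − F_out)/L = (531.84 − 278.4) / 42200 m = 6.006e-03 mm/s.
R = 6.006e-03 × 3600 = 21.6 mm/hr.

R ≈ 21.6 mm/hr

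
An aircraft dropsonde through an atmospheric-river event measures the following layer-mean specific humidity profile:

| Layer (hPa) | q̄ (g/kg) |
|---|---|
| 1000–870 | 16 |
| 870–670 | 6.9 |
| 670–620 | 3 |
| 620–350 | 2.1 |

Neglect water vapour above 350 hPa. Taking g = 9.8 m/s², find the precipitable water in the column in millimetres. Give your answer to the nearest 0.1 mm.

Precipitable water is the column-integrated vapour mass per unit area: PW = (1/g) Σ q̄ Δp, with q in kg/kg and Δp in Pa (1 kg/m² of water = 1 mm).
Layer 1000–870 hPa: Δp = 130 hPa = 13000 Pa, q̄ = 0.016 kg/kg → 0.016 × 13000 / 9.8 = 21.22 mm
Layer 870–670 hPa: Δp = 200 hPa = 20000 Pa, q̄ = 0.0069 kg/kg → 0.0069 × 20000 / 9.8 = 14.08 mm
Layer 670–620 hPa: Δp = 50 hPa = 5000 Pa, q̄ = 0.003 kg/kg → 0.003 × 5000 / 9.8 = 1.53 mm
Layer 620–350 hPa: Δp = 270 hPa = 27000 Pa, q̄ = 0.0021 kg/kg → 0.0021 × 27000 / 9.8 = 5.79 mm
PW = 21.22 + 14.08 + 1.53 + 5.79 = 42.62 ≈ 42.6 mm.

PW ≈ 42.6 mm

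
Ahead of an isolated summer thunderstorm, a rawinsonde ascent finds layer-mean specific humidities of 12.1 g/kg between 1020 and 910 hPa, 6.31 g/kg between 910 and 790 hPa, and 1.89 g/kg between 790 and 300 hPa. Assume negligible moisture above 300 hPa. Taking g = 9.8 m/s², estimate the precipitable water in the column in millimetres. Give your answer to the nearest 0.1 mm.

Precipitable water is the column-integrated vapour mass per unit area: PW = (1/g) Σ q̄ Δp, with q in kg/kg and Δp in Pa (1 kg/m² of water = 1 mm).
Layer 1020–910 hPa: Δp = 110 hPa = 11000 Pa, q̄ = 0.0121 kg/kg → 0.0121 × 11000 / 9.8 = 13.58 mm
Layer 910–790 hPa: Δp = 120 hPa = 12000 Pa, q̄ = 0.00631 kg/kg → 0.00631 × 12000 / 9.8 = 7.73 mm
Layer 790–300 hPa: Δp = 490 hPa = 49000 Pa, q̄ = 0.00189 kg/kg → 0.00189 × 49000 / 9.8 = 9.45 mm
PW = 13.58 + 7.73 + 9.45 = 30.76 ≈ 30.8 mm.

PW ≈ 30.8 mm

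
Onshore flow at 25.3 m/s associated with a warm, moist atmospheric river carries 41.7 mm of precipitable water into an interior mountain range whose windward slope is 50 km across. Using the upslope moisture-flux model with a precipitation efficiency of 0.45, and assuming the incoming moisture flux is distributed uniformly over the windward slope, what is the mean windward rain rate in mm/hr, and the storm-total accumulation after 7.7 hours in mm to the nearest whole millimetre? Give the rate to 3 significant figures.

R ≈ 34.2 mm/hr; total ≈ 263 mm

Incoming column moisture flux per unit ridge length: F = V × PW = 25.3 × 41.7 = 1055.01 mm·m/s.
Spread over the 50 km slope with efficiency ε = 0.45: R = ε·F/W = 0.45 × 1055.01 / 50000 m = 9.495e-03 mm/s.
R = 9.495e-03 × 3600 = 34.2 mm/hr.
Over 7.7 h: total = 34.2 × 7.7 = 263.34 ≈ 263 mm.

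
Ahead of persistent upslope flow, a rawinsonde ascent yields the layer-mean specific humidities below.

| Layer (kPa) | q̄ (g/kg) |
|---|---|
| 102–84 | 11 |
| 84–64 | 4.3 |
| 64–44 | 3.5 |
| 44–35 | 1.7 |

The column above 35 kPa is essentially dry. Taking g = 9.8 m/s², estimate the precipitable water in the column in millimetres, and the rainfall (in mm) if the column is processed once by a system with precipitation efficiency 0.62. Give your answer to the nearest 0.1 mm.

Precipitable water is the column-integrated vapour mass per unit area: PW = (1/g) Σ q̄ Δp, with q in kg/kg and Δp in Pa (1 kg/m² of water = 1 mm).
Layer 102–84 kPa: Δp = 180 hPa = 18000 Pa, q̄ = 0.011 kg/kg → 0.011 × 18000 / 9.8 = 20.20 mm
Layer 84–64 kPa: Δp = 200 hPa = 20000 Pa, q̄ = 0.0043 kg/kg → 0.0043 × 20000 / 9.8 = 8.78 mm
Layer 64–44 kPa: Δp = 200 hPa = 20000 Pa, q̄ = 0.0035 kg/kg → 0.0035 × 20000 / 9.8 = 7.14 mm
Layer 44–35 kPa: Δp = 90 hPa = 9000 Pa, q̄ = 0.0017 kg/kg → 0.0017 × 9000 / 9.8 = 1.56 mm
PW = 20.20 + 8.78 + 7.14 + 1.56 = 37.68 ≈ 37.7 mm.
Rainfall = ε × PW = 0.62 × 37.7 = 23.4 mm.

PW ≈ 37.7 mm; rainfall ≈ 23.4 mm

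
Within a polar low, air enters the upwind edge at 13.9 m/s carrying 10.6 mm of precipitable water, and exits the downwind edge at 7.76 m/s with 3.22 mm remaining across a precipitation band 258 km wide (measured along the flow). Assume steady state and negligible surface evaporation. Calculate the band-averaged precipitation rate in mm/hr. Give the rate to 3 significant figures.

R ≈ 1.71 mm/hr

Column moisture flux per unit crosswind length is F = V × PW.
Inflow: F_in = 13.9 × 10.6 = 147.34 mm·m/s
Outflow: F_out = 7.76 × 3.22 = 24.9872 mm·m/s
Steady-state rate R = (F_in − F_out)/L = (147.34 − 24.9872) / 258000 m = 4.742e-04 mm/s.
R = 4.742e-04 × 3600 = 1.71 mm/hr.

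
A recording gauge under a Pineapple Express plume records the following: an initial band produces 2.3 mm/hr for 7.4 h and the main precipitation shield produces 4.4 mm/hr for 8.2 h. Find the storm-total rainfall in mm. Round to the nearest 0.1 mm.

Total = Σ Rᵢ Δtᵢ = 2.3 × 7.4 + 4.4 × 8.2
      = 17.02 + 36.08 = 53.1 mm.

total ≈ 53.1 mm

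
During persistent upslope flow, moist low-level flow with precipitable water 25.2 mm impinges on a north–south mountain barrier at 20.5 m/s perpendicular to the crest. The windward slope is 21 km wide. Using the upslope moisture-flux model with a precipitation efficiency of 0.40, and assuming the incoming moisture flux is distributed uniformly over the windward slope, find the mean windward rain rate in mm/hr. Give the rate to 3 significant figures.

Incoming column moisture flux per unit ridge length: F = V × PW = 20.5 × 25.2 = 516.6 mm·m/s.
Spread over the 21 km slope with efficiency ε = 0.40: R = ε·F/W = 0.40 × 516.6 / 21000 m = 9.840e-03 mm/s.
R = 9.840e-03 × 3600 = 35.4 mm/hr.

R ≈ 35.4 mm/hr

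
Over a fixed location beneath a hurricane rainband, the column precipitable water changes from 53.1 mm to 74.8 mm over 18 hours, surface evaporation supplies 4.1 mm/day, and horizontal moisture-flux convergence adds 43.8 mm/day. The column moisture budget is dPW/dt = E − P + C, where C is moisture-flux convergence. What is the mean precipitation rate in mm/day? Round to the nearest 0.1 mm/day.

dPW/dt = (74.8 − 53.1) mm / (18/24 day) = +28.933 mm/day.
P = E + C − dPW/dt = 4.1 + (43.8) − (+28.933) = 19.0 mm/day.

P ≈ 19.0 mm/day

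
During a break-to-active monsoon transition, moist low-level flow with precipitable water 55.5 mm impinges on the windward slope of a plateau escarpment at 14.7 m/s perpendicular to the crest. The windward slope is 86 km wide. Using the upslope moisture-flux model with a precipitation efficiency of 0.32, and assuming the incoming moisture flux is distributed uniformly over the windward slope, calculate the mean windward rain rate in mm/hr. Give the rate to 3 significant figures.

R ≈ 10.9 mm/hr

Incoming column moisture flux per unit ridge length: F = V × PW = 14.7 × 55.5 = 815.85 mm·m/s.
Spread over the 86 km slope with efficiency ε = 0.32: R = ε·F/W = 0.32 × 815.85 / 86000 m = 3.036e-03 mm/s.
R = 3.036e-03 × 3600 = 10.9 mm/hr.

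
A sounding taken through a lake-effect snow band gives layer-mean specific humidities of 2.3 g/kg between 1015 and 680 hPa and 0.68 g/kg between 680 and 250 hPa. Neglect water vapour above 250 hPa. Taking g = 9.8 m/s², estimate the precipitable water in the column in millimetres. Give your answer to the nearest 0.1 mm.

PW ≈ 10.8 mm

Precipitable water is the column-integrated vapour mass per unit area: PW = (1/g) Σ q̄ Δp, with q in kg/kg and Δp in Pa (1 kg/m² of water = 1 mm).
Layer 1015–680 hPa: Δp = 335 hPa = 33500 Pa, q̄ = 0.0023 kg/kg → 0.0023 × 33500 / 9.8 = 7.86 mm
Layer 680–250 hPa: Δp = 430 hPa = 43000 Pa, q̄ = 0.00068 kg/kg → 0.00068 × 43000 / 9.8 = 2.98 mm
PW = 7.86 + 2.98 = 10.84 ≈ 10.8 mm.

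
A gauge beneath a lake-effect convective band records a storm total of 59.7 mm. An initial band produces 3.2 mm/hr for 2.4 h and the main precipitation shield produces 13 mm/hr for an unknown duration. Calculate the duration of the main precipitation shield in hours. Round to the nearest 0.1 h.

duration ≈ 4.0 h

Known phases: 3.2 × 2.4 = 7.68 mm.
Remaining depth = 59.7 − 7.68 = 52.02 mm.
Duration = 52.02 / 13 = 4.0 h.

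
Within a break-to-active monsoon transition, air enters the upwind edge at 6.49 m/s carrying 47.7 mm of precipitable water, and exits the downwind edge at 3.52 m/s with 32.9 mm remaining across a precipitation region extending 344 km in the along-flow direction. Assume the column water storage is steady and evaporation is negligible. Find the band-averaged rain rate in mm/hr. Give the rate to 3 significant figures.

R ≈ 2.03 mm/hr

Column moisture flux per unit crosswind length is F = V × PW.
Inflow: F_in = 6.49 × 47.7 = 309.573 mm·m/s
Outflow: F_out = 3.52 × 32.9 = 115.808 mm·m/s
Steady-state rate R = (F_in − F_out)/L = (309.573 − 115.808) / 344000 m = 5.633e-04 mm/s.
R = 5.633e-04 × 3600 = 2.03 mm/hr.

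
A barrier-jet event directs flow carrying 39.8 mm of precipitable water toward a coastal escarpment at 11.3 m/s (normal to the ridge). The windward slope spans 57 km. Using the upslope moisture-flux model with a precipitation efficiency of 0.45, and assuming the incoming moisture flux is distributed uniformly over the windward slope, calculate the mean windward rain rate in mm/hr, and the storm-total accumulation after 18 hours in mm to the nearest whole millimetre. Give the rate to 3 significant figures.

Incoming column moisture flux per unit ridge length: F = V × PW = 11.3 × 39.8 = 449.74 mm·m/s.
Spread over the 57 km slope with efficiency ε = 0.45: R = ε·F/W = 0.45 × 449.74 / 57000 m = 3.551e-03 mm/s.
R = 3.551e-03 × 3600 = 12.8 mm/hr.
Over 18 h: total = 12.8 × 18 = 230.4 ≈ 230 mm.

R ≈ 12.8 mm/hr; total ≈ 230 mm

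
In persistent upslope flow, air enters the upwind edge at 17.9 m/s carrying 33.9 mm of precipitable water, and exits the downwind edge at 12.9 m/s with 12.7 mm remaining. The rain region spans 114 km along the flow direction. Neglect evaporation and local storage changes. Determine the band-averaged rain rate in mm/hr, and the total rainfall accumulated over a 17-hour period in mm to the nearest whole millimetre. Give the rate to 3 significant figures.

Column moisture flux per unit crosswind length is F = V × PW.
Inflow: F_in = 17.9 × 33.9 = 606.81 mm·m/s
Outflow: F_out = 12.9 × 12.7 = 163.83 mm·m/s
Steady-state rate R = (F_in − F_out)/L = (606.81 − 163.83) / 114000 m = 3.886e-03 mm/s.
R = 3.886e-03 × 3600 = 14.0 mm/hr.
Over 17 h: total = 14.0 × 17 = 238 mm.

R ≈ 14.0 mm/hr; total ≈ 238 mm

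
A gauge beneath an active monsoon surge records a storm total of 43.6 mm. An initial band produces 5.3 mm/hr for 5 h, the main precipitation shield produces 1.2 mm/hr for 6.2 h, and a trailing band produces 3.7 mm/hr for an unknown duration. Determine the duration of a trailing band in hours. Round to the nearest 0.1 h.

Known phases: 5.3 × 5 + 1.2 × 6.2 = 26.5 + 7.44 = 33.94 mm.
Remaining depth = 43.6 − 33.94 = 9.66 mm.
Duration = 9.66 / 3.7 = 2.6 h.

duration ≈ 2.6 h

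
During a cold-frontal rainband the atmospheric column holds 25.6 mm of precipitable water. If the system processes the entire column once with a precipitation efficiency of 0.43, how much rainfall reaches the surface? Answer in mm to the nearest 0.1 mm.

rainfall ≈ 11.0 mm

Rainfall = ε × PW = 0.43 × 25.6 = 11.0 mm.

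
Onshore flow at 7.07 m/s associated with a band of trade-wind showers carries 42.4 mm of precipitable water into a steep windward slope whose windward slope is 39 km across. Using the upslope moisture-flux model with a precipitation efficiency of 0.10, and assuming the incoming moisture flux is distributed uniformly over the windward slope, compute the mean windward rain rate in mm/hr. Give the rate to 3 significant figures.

Incoming column moisture flux per unit ridge length: F = V × PW = 7.07 × 42.4 = 299.768 mm·m/s.
Spread over the 39 km slope with efficiency ε = 0.10: R = ε·F/W = 0.10 × 299.768 / 39000 m = 7.686e-04 mm/s.
R = 7.686e-04 × 3600 = 2.77 mm/hr.

R ≈ 2.77 mm/hr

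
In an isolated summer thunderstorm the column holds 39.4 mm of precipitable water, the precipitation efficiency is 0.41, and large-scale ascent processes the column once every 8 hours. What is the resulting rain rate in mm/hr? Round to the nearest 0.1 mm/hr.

R ≈ 2.0 mm/hr

Each overturning extracts ε × PW = 0.41 × 39.4 = 16.154 mm.
Rate = ε·PW / τ = 16.154 / 8 h = 2.0 mm/hr.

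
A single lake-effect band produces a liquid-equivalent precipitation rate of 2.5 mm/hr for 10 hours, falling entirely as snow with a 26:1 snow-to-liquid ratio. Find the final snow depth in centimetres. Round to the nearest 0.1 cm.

Liquid-equivalent depth = 2.5 × 10 = 25 mm.
Snow depth = 25 mm × 26 = 650 mm = 65.0 cm.

snow depth ≈ 65.0 cm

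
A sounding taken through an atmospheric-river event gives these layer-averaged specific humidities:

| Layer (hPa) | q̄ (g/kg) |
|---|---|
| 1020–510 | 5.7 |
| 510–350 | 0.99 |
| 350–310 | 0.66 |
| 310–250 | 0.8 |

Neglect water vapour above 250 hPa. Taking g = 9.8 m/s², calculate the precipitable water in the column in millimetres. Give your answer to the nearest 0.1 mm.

Precipitable water is the column-integrated vapour mass per unit area: PW = (1/g) Σ q̄ Δp, with q in kg/kg and Δp in Pa (1 kg/m² of water = 1 mm).
Layer 1020–510 hPa: Δp = 510 hPa = 51000 Pa, q̄ = 0.0057 kg/kg → 0.0057 × 51000 / 9.8 = 29.66 mm
Layer 510–350 hPa: Δp = 160 hPa = 16000 Pa, q̄ = 0.00099 kg/kg → 0.00099 × 16000 / 9.8 = 1.62 mm
Layer 350–310 hPa: Δp = 40 hPa = 4000 Pa, q̄ = 0.00066 kg/kg → 0.00066 × 4000 / 9.8 = 0.27 mm
Layer 310–250 hPa: Δp = 60 hPa = 6000 Pa, q̄ = 0.0008 kg/kg → 0.0008 × 6000 / 9.8 = 0.49 mm
PW = 29.66 + 1.62 + 0.27 + 0.49 = 32.04 ≈ 32.0 mm.

PW ≈ 32.0 mm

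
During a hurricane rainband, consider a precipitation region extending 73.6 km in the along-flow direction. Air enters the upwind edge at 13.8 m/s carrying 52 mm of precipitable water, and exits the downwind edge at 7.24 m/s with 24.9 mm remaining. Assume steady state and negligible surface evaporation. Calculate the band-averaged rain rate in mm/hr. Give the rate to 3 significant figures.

R ≈ 26.3 mm/hr

Column moisture flux per unit crosswind length is F = V × PW.
Inflow: F_in = 13.8 × 52 = 717.6 mm·m/s
Outflow: F_out = 7.24 × 24.9 = 180.276 mm·m/s
Steady-state rate R = (F_in − F_out)/L = (717.6 − 180.276) / 73600 m = 7.301e-03 mm/s.
R = 7.301e-03 × 3600 = 26.3 mm/hr.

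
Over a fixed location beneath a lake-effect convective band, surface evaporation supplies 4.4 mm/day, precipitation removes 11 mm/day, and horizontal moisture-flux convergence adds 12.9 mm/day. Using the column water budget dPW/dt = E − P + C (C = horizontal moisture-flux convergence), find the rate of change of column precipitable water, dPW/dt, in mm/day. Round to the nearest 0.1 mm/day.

dPW/dt ≈ 6.3 mm/day

dPW/dt = E − P + C = 4.4 − 11 + (12.9) = 6.3 mm/day.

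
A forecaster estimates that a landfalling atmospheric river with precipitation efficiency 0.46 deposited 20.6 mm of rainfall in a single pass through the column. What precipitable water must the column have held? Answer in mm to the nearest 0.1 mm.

PW = rainfall / ε = 20.6 / 0.46 = 44.8 mm.

PW ≈ 44.8 mm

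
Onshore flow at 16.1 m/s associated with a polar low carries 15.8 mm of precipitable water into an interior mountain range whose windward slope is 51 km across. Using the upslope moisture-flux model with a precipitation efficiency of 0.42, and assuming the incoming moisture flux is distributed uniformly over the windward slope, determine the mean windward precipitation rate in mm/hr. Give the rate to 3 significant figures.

Incoming column moisture flux per unit ridge length: F = V × PW = 16.1 × 15.8 = 254.38 mm·m/s.
Spread over the 51 km slope with efficiency ε = 0.42: R = ε·F/W = 0.42 × 254.38 / 51000 m = 2.095e-03 mm/s.
R = 2.095e-03 × 3600 = 7.54 mm/hr.

R ≈ 7.54 mm/hr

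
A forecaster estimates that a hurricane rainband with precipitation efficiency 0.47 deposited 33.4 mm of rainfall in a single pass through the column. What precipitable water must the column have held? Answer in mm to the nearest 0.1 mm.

PW ≈ 71.1 mm

PW = rainfall / ε = 33.4 / 0.47 = 71.1 mm.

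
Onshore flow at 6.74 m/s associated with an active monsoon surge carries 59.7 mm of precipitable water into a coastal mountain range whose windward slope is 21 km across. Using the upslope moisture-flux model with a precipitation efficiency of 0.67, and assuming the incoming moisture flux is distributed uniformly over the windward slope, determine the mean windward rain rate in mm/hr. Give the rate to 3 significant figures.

R ≈ 46.2 mm/hr

Incoming column moisture flux per unit ridge length: F = V × PW = 6.74 × 59.7 = 402.378 mm·m/s.
Spread over the 21 km slope with efficiency ε = 0.67: R = ε·F/W = 0.67 × 402.378 / 21000 m = 1.284e-02 mm/s.
R = 1.284e-02 × 3600 = 46.2 mm/hr.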